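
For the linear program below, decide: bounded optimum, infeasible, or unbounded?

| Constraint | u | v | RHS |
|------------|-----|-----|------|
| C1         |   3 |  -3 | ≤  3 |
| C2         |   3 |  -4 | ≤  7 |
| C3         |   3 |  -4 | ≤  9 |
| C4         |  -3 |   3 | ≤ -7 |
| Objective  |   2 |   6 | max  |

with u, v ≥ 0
C1 requires 3u - 3v ≤ 3, while C4 (-3u + 3v ≤ -7) is equivalent to 3u - 3v ≥ 7. Together they would need 7 ≤ 3u - 3v ≤ 3, which is impossible since 7 > 3. No point satisfies all constraints.

Infeasible — the constraint set is empty.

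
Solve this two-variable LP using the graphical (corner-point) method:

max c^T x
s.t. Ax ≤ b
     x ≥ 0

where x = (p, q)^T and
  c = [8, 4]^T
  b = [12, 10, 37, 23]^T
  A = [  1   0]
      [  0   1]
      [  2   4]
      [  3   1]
p = 5.5, q = 6.5, z = 70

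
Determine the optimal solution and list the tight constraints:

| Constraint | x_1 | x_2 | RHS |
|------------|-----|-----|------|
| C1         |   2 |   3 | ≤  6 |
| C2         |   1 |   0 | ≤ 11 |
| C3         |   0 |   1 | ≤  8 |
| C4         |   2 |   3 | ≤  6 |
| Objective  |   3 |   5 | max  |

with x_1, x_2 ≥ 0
Optimal: x_1 = 0, x_2 = 2
Binding: C1, C4, x_1 ≥ 0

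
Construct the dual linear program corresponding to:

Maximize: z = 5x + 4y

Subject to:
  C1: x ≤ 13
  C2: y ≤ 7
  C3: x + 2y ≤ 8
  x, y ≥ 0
Minimize: z = 13y1 + 7y2 + 8y3

Subject to:
  C1: -y1 - y3 ≤ -5
  C2: -y2 - 2y3 ≤ -4
  y1, y2, y3 ≥ 0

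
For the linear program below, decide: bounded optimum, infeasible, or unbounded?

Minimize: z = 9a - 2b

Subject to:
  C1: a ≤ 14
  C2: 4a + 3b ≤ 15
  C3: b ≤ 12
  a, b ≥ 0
The point (0, 5) satisfies every constraint, so the LP is feasible; the constraints give a ≤ 14 and b ≤ 12, which with a, b ≥ 0 keep the feasible region inside a bounded box. A feasible, bounded LP attains a finite optimum at a vertex.

Evaluating z = 9a - 2b at each vertex:
  (0, 0): z = 0
  (3.75, 0): z = 33.75
  (0, 5): z = -10

Feasible with finite optimum z* = -10 at (0, 5).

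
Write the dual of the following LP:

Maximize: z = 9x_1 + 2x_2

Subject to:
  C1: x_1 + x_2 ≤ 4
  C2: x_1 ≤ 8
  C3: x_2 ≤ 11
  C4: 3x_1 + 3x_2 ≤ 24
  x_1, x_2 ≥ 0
Minimize: z = 4y1 + 8y2 + 11y3 + 24y4

Subject to:
  C1: -y1 - y2 - 3y4 ≤ -9
  C2: -y1 - y3 - 3y4 ≤ -2
  y1, y2, y3, y4 ≥ 0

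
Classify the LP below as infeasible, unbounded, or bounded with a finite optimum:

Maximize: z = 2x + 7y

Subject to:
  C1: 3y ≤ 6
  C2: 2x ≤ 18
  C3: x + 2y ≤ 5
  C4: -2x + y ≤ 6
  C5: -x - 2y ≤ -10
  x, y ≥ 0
C3 requires x + 2y ≤ 5, while C5 (-x - 2y ≤ -10) is equivalent to x + 2y ≥ 10. Together they would need 10 ≤ x + 2y ≤ 5, which is impossible since 10 > 5. No point satisfies all constraints.

Infeasible — the constraint set is empty.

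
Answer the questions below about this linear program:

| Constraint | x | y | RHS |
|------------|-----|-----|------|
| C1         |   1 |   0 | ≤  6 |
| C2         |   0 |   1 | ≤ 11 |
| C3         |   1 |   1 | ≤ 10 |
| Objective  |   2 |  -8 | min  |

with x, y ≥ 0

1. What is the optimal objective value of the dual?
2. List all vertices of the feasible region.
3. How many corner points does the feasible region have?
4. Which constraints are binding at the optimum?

1. -80 (by strong duality, equal to the primal optimum)
2. (0, 0), (6, 0), (6, 4), (0, 10)
3. 4
4. C3, x ≥ 0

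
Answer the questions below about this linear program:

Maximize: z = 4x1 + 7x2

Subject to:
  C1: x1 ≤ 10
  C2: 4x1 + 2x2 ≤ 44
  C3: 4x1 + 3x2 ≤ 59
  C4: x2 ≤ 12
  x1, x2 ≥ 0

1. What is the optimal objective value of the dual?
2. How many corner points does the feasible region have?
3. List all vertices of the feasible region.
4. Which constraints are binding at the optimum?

1. 104 (by strong duality, equal to the primal optimum)
2. 5
3. (0, 0), (10, 0), (10, 2), (5, 12), (0, 12)
4. C2, C4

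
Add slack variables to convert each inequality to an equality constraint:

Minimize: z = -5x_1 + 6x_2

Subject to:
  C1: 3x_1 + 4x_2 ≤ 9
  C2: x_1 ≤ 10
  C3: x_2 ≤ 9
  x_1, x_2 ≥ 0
min z = -5x_1 + 6x_2

s.t.
  3x_1 + 4x_2 + s1 = 9
  x_1 + s2 = 10
  x_2 + s3 = 9
  x_1, x_2, s1, s2, s3 ≥ 0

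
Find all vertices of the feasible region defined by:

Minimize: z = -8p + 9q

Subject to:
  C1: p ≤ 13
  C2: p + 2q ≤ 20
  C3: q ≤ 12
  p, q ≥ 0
Each vertex is the intersection of two constraint boundaries that also satisfies all remaining constraints:
  p = 0 and q = 0 → (0, 0)
  p = 13 and q = 0 → (13, 0)
  p = 13 and p + 2q = 20 → (13, 3.5)
  p + 2q = 20 and p = 0 → (0, 10)

Vertices: (0, 0), (13, 0), (13, 3.5), (0, 10)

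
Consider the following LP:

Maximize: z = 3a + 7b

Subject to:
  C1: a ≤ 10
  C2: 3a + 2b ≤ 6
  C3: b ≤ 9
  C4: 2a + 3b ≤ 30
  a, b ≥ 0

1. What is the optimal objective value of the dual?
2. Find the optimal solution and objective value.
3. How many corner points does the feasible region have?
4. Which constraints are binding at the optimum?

1. 21 (by strong duality, equal to the primal optimum)
2. a = 0, b = 3, z = 21
3. 3
4. C2, a ≥ 0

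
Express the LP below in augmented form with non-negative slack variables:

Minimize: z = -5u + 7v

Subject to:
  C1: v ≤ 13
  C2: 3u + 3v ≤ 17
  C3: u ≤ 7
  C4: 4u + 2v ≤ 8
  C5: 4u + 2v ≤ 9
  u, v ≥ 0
min z = -5u + 7v

s.t.
  v + s1 = 13
  3u + 3v + s2 = 17
  u + s3 = 7
  4u + 2v + s4 = 8
  4u + 2v + s5 = 9
  u, v, s1, s2, s3, s4, s5 ≥ 0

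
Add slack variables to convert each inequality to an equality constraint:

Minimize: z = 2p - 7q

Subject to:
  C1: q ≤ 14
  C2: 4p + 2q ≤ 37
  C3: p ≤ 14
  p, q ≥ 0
min z = 2p - 7q

s.t.
  q + s1 = 14
  4p + 2q + s2 = 37
  p + s3 = 14
  p, q, s1, s2, s3 ≥ 0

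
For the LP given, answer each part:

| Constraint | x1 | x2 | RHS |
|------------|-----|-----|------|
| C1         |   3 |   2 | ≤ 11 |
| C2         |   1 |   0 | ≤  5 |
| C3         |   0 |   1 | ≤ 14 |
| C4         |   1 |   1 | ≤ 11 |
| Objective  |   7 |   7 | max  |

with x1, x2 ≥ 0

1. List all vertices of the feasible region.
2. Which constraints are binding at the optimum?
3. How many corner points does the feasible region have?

1. (0, 0), (3.667, 0), (0, 5.5)
2. C1, x1 ≥ 0
3. 3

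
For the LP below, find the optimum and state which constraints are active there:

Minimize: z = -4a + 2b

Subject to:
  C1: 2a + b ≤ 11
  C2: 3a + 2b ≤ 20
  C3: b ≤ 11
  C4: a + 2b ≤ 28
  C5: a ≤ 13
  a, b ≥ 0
Optimal: a = 5.5, b = 0
Slack at optimum:
  C1: slack = 0 (binding)
  C2: slack = 3.5
  C3: slack = 11
  C4: slack = 22.5
  C5: slack = 7.5
  a ≥ 0: a = 5.5
  b ≥ 0: b = 0 (binding)
Binding constraints: C1, b ≥ 0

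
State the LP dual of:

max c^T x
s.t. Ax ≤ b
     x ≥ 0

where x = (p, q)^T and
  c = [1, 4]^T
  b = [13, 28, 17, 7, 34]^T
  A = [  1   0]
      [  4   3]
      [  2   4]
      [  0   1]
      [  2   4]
Minimize: z = 13y1 + 28y2 + 17y3 + 7y4 + 34y5

Subject to:
  C1: -y1 - 4y2 - 2y3 - 2y5 ≤ -1
  C2: -3y2 - 4y3 - y4 - 4y5 ≤ -4
  y1, y2, y3, y4, y5 ≥ 0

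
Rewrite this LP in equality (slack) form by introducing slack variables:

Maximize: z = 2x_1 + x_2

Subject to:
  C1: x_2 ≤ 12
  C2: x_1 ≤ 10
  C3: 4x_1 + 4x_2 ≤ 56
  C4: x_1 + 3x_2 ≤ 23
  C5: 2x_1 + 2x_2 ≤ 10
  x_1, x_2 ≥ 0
max z = 2x_1 + x_2

s.t.
  x_2 + s1 = 12
  x_1 + s2 = 10
  4x_1 + 4x_2 + s3 = 56
  x_1 + 3x_2 + s4 = 23
  2x_1 + 2x_2 + s5 = 10
  x_1, x_2, s1, s2, s3, s4, s5 ≥ 0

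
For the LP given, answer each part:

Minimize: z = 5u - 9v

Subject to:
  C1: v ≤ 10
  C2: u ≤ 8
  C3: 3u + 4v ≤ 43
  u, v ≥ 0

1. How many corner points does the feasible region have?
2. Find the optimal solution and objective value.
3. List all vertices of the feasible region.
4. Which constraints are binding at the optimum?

1. 5
2. u = 0, v = 10, z = -90
3. (0, 0), (8, 0), (8, 4.75), (1, 10), (0, 10)
4. C1, u ≥ 0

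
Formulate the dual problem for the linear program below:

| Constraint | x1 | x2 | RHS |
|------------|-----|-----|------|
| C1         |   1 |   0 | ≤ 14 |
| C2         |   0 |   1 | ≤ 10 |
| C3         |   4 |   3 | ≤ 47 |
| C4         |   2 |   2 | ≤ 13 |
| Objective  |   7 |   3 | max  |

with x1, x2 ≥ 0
Minimize: z = 14y1 + 10y2 + 47y3 + 13y4

Subject to:
  C1: -y1 - 4y3 - 2y4 ≤ -7
  C2: -y2 - 3y3 - 2y4 ≤ -3
  y1, y2, y3, y4 ≥ 0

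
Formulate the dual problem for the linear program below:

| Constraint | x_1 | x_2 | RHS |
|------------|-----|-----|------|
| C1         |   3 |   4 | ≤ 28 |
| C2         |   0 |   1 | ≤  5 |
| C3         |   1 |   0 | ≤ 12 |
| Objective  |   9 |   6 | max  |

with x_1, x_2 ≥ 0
Minimize: z = 28y1 + 5y2 + 12y3

Subject to:
  C1: -3y1 - y3 ≤ -9
  C2: -4y1 - y2 ≤ -6
  y1, y2, y3 ≥ 0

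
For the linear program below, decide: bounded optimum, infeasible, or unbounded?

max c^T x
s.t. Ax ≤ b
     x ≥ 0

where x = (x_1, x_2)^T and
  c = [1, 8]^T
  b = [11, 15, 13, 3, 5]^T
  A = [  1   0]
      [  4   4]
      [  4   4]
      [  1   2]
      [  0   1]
The point (0, 1.5) satisfies every constraint, so the LP is feasible; the constraints give x_1 ≤ 11 and x_2 ≤ 5, which with x_1, x_2 ≥ 0 keep the feasible region inside a bounded box. A feasible, bounded LP attains a finite optimum at a vertex.

Evaluating z = x_1 + 8x_2 at each vertex:
  (0, 0): z = 0
  (3, 0): z = 3
  (0, 1.5): z = 12

Feasible with finite optimum z* = 12 at (0, 1.5).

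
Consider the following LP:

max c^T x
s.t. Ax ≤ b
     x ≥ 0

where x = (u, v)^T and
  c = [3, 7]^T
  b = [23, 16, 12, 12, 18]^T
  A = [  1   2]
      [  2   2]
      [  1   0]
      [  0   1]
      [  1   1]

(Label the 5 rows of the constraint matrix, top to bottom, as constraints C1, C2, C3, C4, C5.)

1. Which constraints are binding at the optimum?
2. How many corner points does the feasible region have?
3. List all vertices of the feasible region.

1. C2, u ≥ 0
2. 3
3. (0, 0), (8, 0), (0, 8)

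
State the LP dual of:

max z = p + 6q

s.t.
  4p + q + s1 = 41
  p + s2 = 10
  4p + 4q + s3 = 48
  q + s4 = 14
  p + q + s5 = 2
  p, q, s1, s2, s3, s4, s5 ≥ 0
Minimize: z = 41y1 + 10y2 + 48y3 + 14y4 + 2y5

Subject to:
  C1: -4y1 - y2 - 4y3 - y5 ≤ -1
  C2: -y1 - 4y3 - y4 - y5 ≤ -6
  y1, y2, y3, y4, y5 ≥ 0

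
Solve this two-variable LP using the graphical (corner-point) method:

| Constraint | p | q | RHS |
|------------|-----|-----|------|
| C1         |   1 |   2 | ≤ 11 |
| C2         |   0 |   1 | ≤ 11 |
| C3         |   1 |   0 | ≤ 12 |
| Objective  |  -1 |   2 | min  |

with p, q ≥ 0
Each vertex is the intersection of two constraint boundaries that also satisfies all remaining constraints:
  p = 0 and q = 0 → (0, 0)
  p + 2q = 11 and q = 0 → (11, 0)
  p + 2q = 11 and p = 0 → (0, 5.5)

Evaluating z = -p + 2q at each vertex:
  (0, 0): z = 0
  (11, 0): z = -11
  (0, 5.5): z = 11

The minimum is at (11, 0) with z = -11.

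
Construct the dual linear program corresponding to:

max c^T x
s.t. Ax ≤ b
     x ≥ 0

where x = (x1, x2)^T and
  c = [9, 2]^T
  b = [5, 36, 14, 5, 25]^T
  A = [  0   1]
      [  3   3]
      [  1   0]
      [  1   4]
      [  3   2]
Minimize: z = 5y1 + 36y2 + 14y3 + 5y4 + 25y5

Subject to:
  C1: -3y2 - y3 - y4 - 3y5 ≤ -9
  C2: -y1 - 3y2 - 4y4 - 2y5 ≤ -2
  y1, y2, y3, y4, y5 ≥ 0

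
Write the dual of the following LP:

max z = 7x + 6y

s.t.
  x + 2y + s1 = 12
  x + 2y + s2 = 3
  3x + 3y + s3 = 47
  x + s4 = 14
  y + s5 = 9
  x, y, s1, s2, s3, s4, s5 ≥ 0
Minimize: z = 12y1 + 3y2 + 47y3 + 14y4 + 9y5

Subject to:
  C1: -y1 - y2 - 3y3 - y4 ≤ -7
  C2: -2y1 - 2y2 - 3y3 - y5 ≤ -6
  y1, y2, y3, y4, y5 ≥ 0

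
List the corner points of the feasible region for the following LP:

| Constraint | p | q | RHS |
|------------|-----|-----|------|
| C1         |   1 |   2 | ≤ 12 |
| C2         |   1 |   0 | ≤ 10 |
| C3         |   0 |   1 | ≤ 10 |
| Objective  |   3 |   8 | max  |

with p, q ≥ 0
Each vertex is the intersection of two constraint boundaries that also satisfies all remaining constraints:
  p = 0 and q = 0 → (0, 0)
  p = 10 and q = 0 → (10, 0)
  p + 2q = 12 and p = 10 → (10, 1)
  p + 2q = 12 and p = 0 → (0, 6)

Vertices: (0, 0), (10, 0), (10, 1), (0, 6)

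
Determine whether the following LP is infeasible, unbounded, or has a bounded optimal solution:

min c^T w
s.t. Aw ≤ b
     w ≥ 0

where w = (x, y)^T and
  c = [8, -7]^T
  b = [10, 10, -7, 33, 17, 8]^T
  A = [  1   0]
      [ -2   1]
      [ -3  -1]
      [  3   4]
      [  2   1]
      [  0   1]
The point (0, 8) satisfies every constraint, so the LP is feasible; the constraints give x ≤ 10 and y ≤ 8, which with x, y ≥ 0 keep the feasible region inside a bounded box. A feasible, bounded LP attains a finite optimum at a vertex.

Evaluating z = 8x - 7y at each vertex:
  (2.333, 0): z = 18.67
  (8.5, 0): z = 68
  (7, 3): z = 35
  (0.3333, 8): z = -53.33
  (0, 8): z = -56
  (0, 7): z = -49

Feasible with finite optimum z* = -56 at (0, 8).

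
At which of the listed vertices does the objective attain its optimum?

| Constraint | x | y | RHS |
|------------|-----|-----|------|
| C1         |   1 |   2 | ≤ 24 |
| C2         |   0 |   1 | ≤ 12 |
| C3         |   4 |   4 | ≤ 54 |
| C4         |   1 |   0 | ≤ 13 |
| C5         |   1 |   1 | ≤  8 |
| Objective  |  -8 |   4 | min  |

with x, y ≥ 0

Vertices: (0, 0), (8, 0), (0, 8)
Evaluating z = -8x + 4y at each vertex:
  (0, 0): z = 0
  (8, 0): z = -64
  (0, 8): z = 32

The smallest value is z = -64, attained at (8, 0).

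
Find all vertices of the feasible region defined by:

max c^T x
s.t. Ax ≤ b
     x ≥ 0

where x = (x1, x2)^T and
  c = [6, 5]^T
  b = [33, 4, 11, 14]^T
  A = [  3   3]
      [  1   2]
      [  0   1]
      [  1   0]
Each vertex is the intersection of two constraint boundaries that also satisfies all remaining constraints:
  x1 = 0 and x2 = 0 → (0, 0)
  x1 + 2x2 = 4 and x2 = 0 → (4, 0)
  x1 + 2x2 = 4 and x1 = 0 → (0, 2)

Vertices: (0, 0), (4, 0), (0, 2)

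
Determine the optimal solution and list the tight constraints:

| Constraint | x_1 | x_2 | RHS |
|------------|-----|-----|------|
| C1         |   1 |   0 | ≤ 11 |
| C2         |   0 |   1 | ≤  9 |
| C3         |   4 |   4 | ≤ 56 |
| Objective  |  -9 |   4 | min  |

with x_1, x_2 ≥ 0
Optimal: x_1 = 11, x_2 = 0
Slack at optimum:
  C1: slack = 0 (binding)
  C2: slack = 9
  C3: slack = 12
  x_1 ≥ 0: x_1 = 11
  x_2 ≥ 0: x_2 = 0 (binding)
Binding constraints: C1, x_2 ≥ 0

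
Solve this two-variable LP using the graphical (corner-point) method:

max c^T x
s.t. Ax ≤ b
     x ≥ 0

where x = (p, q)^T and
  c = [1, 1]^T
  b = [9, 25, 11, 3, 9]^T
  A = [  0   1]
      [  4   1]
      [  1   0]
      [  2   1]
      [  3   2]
Each vertex is the intersection of two constraint boundaries that also satisfies all remaining constraints:
  p = 0 and q = 0 → (0, 0)
  2p + q = 3 and q = 0 → (1.5, 0)
  2p + q = 3 and p = 0 → (0, 3)

Evaluating z = p + q at each vertex:
  (0, 0): z = 0
  (1.5, 0): z = 1.5
  (0, 3): z = 3

The maximum is at (0, 3) with z = 3.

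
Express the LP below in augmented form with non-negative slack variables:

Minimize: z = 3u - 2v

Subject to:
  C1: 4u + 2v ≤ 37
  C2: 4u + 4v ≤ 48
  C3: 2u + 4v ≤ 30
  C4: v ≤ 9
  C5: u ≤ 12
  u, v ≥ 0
min z = 3u - 2v

s.t.
  4u + 2v + s1 = 37
  4u + 4v + s2 = 48
  2u + 4v + s3 = 30
  v + s4 = 9
  u + s5 = 12
  u, v, s1, s2, s3, s4, s5 ≥ 0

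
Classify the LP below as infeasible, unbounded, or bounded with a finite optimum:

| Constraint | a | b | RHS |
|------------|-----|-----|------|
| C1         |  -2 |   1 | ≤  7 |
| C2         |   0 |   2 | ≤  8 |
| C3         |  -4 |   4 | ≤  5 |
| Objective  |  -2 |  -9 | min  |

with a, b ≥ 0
Feasible point: (0, 0) satisfies every constraint, so the LP is feasible.
Direction d = (1, 0): for each constraint row a, a·d ≤ 0 —
  (-2)(1) + (1)(0) = -2 ≤ 0
  (0)(1) + (2)(0) = 0 ≤ 0
  (-4)(1) + (4)(0) = -4 ≤ 0
and d ≥ 0, so (0, 0) + t·d stays feasible for every t ≥ 0. Along this ray z = -2a - 9b changes by -2 per unit t, so z → −∞.

Unbounded: there is a feasible ray along which z → −∞.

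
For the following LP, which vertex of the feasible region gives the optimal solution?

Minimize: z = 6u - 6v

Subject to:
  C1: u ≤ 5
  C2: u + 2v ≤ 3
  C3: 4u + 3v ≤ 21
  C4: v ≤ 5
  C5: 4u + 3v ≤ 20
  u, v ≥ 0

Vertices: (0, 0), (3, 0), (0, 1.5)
(0, 1.5) with z = -9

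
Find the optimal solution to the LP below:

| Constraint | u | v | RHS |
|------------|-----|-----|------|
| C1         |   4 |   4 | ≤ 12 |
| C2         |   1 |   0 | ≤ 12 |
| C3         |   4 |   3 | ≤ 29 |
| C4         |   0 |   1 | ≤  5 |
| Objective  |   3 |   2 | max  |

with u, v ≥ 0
u = 3, v = 0, z = 9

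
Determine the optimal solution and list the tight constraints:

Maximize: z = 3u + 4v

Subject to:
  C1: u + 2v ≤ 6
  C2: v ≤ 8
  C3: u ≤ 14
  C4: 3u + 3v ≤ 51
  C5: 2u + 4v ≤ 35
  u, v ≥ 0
Optimal: u = 6, v = 0
Slack at optimum:
  C1: slack = 0 (binding)
  C2: slack = 8
  C3: slack = 8
  C4: slack = 33
  C5: slack = 23
  u ≥ 0: u = 6
  v ≥ 0: v = 0 (binding)
Binding constraints: C1, v ≥ 0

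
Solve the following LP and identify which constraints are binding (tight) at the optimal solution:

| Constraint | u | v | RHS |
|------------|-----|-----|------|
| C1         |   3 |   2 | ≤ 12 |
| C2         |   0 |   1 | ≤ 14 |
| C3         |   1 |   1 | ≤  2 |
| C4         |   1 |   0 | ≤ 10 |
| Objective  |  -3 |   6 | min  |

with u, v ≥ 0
Optimal: u = 2, v = 0
Binding: C3, v ≥ 0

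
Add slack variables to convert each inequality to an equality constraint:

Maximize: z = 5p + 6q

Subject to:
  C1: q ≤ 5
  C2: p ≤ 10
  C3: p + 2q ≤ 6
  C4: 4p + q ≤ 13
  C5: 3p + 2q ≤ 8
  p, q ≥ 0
max z = 5p + 6q

s.t.
  q + s1 = 5
  p + s2 = 10
  p + 2q + s3 = 6
  4p + q + s4 = 13
  3p + 2q + s5 = 8
  p, q, s1, s2, s3, s4, s5 ≥ 0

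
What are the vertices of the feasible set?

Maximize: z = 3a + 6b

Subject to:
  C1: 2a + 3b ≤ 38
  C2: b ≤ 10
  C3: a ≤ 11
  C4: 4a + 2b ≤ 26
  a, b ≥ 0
Each vertex is the intersection of two constraint boundaries that also satisfies all remaining constraints:
  a = 0 and b = 0 → (0, 0)
  4a + 2b = 26 and b = 0 → (6.5, 0)
  b = 10 and 4a + 2b = 26 → (1.5, 10)
  b = 10 and a = 0 → (0, 10)

Vertices: (0, 0), (6.5, 0), (1.5, 10), (0, 10)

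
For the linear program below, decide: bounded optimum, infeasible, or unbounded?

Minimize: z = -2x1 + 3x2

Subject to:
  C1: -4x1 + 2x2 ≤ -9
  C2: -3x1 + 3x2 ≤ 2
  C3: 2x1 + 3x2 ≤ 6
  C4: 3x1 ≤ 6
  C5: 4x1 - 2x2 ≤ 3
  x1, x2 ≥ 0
C5 requires 4x1 - 2x2 ≤ 3, while C1 (-4x1 + 2x2 ≤ -9) is equivalent to 4x1 - 2x2 ≥ 9. Together they would need 9 ≤ 4x1 - 2x2 ≤ 3, which is impossible since 9 > 3. No point satisfies all constraints.

Infeasible: no point satisfies all constraints simultaneously.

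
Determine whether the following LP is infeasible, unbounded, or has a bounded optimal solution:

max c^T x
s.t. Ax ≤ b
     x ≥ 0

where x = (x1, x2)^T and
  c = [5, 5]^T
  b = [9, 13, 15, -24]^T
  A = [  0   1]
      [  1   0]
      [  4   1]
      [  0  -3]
The point (1.5, 9) satisfies every constraint, so the LP is feasible; the constraints give x1 ≤ 13 and x2 ≤ 9, which with x1, x2 ≥ 0 keep the feasible region inside a bounded box. A feasible, bounded LP attains a finite optimum at a vertex.

Feasible with finite optimum z* = 52.5 at (1.5, 9).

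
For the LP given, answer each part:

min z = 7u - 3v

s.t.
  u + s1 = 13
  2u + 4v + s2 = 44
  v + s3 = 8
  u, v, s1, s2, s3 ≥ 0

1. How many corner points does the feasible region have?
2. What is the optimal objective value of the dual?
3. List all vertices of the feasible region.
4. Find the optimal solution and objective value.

1. 5
2. -24 (by strong duality, equal to the primal optimum)
3. (0, 0), (13, 0), (13, 4.5), (6, 8), (0, 8)
4. u = 0, v = 8, z = -24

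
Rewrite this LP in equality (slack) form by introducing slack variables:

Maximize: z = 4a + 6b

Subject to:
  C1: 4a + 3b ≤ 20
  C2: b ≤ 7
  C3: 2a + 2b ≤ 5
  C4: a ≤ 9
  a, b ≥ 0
max z = 4a + 6b

s.t.
  4a + 3b + s1 = 20
  b + s2 = 7
  2a + 2b + s3 = 5
  a + s4 = 9
  a, b, s1, s2, s3, s4 ≥ 0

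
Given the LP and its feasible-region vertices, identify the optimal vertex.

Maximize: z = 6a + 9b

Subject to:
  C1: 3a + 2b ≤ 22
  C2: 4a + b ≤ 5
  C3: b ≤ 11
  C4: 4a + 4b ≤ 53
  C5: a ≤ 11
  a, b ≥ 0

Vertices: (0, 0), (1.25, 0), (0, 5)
Evaluating z = 6a + 9b at each vertex:
  (0, 0): z = 0
  (1.25, 0): z = 7.5
  (0, 5): z = 45

The largest value is z = 45, attained at (0, 5).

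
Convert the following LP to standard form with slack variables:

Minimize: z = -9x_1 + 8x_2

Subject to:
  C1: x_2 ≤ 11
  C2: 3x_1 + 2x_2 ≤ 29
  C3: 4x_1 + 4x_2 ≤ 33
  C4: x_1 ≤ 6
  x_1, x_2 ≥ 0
min z = -9x_1 + 8x_2

s.t.
  x_2 + s1 = 11
  3x_1 + 2x_2 + s2 = 29
  4x_1 + 4x_2 + s3 = 33
  x_1 + s4 = 6
  x_1, x_2, s1, s2, s3, s4 ≥ 0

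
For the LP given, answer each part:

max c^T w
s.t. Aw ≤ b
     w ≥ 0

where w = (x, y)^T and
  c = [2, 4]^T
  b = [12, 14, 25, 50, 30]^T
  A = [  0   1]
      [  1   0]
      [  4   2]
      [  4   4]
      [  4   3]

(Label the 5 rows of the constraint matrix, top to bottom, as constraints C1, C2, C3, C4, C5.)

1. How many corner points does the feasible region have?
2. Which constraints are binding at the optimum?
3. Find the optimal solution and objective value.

1. 4
2. C5, x ≥ 0
3. x = 0, y = 10, z = 40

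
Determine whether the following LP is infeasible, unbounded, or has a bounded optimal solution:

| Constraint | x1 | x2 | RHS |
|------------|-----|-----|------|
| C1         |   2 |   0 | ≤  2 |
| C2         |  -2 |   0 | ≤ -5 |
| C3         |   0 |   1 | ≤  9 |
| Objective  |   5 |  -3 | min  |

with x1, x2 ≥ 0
C1 requires 2x1 ≤ 2, while C2 (-2x1 ≤ -5) is equivalent to 2x1 ≥ 5. Together they would need 5 ≤ 2x1 ≤ 2, which is impossible since 5 > 2. No point satisfies all constraints.

Infeasible: no point satisfies all constraints simultaneously.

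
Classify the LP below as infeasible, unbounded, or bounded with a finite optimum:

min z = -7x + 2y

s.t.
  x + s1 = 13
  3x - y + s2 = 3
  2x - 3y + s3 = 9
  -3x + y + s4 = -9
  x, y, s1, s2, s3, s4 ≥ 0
The row 3x - y + s2 = 3 with s2 ≥ 0 requires 3x - y ≤ 3, while the row -3x + y + s4 = -9 with s4 ≥ 0 is equivalent to 3x - y ≥ 9. Together they would need 9 ≤ 3x - y ≤ 3, which is impossible since 9 > 3. No point satisfies all constraints.

Infeasible: no point satisfies all constraints simultaneously.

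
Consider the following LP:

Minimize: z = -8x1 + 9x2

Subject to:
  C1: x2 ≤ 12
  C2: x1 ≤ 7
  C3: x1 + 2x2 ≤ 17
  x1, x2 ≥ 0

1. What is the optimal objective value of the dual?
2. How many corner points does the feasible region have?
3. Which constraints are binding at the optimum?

1. -56 (by strong duality, equal to the primal optimum)
2. 4
3. C2, x2 ≥ 0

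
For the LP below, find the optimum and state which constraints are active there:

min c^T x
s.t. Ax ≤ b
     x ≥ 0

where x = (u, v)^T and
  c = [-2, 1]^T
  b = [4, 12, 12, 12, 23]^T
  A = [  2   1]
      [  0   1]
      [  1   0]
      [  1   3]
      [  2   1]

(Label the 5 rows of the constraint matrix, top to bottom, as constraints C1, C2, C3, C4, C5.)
Optimal: u = 2, v = 0
Slack at optimum:
  C1: slack = 0 (binding)
  C2: slack = 12
  C3: slack = 10
  C4: slack = 10
  C5: slack = 19
  u ≥ 0: u = 2
  v ≥ 0: v = 0 (binding)
Binding constraints: C1, v ≥ 0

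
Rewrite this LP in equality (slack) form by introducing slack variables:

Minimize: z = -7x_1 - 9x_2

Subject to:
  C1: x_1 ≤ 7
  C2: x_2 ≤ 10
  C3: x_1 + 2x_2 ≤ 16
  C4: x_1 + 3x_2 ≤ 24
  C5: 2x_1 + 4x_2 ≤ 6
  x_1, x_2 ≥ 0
min z = -7x_1 - 9x_2

s.t.
  x_1 + s1 = 7
  x_2 + s2 = 10
  x_1 + 2x_2 + s3 = 16
  x_1 + 3x_2 + s4 = 24
  2x_1 + 4x_2 + s5 = 6
  x_1, x_2, s1, s2, s3, s4, s5 ≥ 0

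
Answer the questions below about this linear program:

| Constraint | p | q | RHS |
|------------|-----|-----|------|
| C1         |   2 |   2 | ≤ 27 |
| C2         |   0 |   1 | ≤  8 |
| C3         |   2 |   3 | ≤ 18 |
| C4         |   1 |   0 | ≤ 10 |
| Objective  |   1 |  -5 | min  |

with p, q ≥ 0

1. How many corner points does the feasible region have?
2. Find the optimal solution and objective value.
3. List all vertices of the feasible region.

1. 3
2. p = 0, q = 6, z = -30
3. (0, 0), (9, 0), (0, 6)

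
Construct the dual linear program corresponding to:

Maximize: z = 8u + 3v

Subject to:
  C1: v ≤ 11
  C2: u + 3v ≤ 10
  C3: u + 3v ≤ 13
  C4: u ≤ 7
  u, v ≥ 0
Minimize: z = 11y1 + 10y2 + 13y3 + 7y4

Subject to:
  C1: -y2 - y3 - y4 ≤ -8
  C2: -y1 - 3y2 - 3y3 ≤ -3
  y1, y2, y3, y4 ≥ 0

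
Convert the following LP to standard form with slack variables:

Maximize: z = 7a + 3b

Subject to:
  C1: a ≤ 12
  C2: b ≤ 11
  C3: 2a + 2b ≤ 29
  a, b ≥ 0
max z = 7a + 3b

s.t.
  a + s1 = 12
  b + s2 = 11
  2a + 2b + s3 = 29
  a, b, s1, s2, s3 ≥ 0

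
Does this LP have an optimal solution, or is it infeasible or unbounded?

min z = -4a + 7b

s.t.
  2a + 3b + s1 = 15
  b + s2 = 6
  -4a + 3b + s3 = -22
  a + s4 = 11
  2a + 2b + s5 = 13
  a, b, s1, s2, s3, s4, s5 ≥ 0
The point (6.5, 0) satisfies every constraint, so the LP is feasible; the constraints give a ≤ 11 and b ≤ 6, which with a, b ≥ 0 keep the feasible region inside a bounded box. A feasible, bounded LP attains a finite optimum at a vertex.

The LP has an optimal solution: (6.5, 0) with z = -26.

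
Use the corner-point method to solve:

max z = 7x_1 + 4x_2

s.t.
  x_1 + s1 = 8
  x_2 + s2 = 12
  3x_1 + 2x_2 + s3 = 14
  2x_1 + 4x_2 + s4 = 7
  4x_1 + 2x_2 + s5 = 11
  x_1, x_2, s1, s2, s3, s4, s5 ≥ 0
Each vertex is the intersection of two constraint boundaries that also satisfies all remaining constraints:
  x_1 = 0 and x_2 = 0 → (0, 0)
  4x_1 + 2x_2 = 11 and x_2 = 0 → (2.75, 0)
  2x_1 + 4x_2 = 7 and 4x_1 + 2x_2 = 11 → (2.5, 0.5)
  2x_1 + 4x_2 = 7 and x_1 = 0 → (0, 1.75)

Evaluating z = 7x_1 + 4x_2 at each vertex:
  (0, 0): z = 0
  (2.75, 0): z = 19.25
  (2.5, 0.5): z = 19.5
  (0, 1.75): z = 7

The maximum is at (2.5, 0.5) with z = 19.5.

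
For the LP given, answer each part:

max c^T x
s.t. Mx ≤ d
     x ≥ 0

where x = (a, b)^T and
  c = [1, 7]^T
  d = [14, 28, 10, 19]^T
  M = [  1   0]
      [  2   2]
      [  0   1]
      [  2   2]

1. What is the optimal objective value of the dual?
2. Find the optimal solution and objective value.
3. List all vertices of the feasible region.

1. 66.5 (by strong duality, equal to the primal optimum)
2. a = 0, b = 9.5, z = 66.5
3. (0, 0), (9.5, 0), (0, 9.5)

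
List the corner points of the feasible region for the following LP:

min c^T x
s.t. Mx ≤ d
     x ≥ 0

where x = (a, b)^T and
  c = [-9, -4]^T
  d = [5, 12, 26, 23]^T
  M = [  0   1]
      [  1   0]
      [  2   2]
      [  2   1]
Each vertex is the intersection of two constraint boundaries that also satisfies all remaining constraints:
  a = 0 and b = 0 → (0, 0)
  2a + b = 23 and b = 0 → (11.5, 0)
  2a + 2b = 26 and 2a + b = 23 → (10, 3)
  b = 5 and 2a + 2b = 26 → (8, 5)
  b = 5 and a = 0 → (0, 5)

Vertices: (0, 0), (11.5, 0), (10, 3), (8, 5), (0, 5)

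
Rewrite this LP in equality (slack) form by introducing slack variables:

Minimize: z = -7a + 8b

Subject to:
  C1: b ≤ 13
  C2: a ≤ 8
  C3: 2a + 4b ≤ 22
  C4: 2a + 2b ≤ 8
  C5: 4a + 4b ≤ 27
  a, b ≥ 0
min z = -7a + 8b

s.t.
  b + s1 = 13
  a + s2 = 8
  2a + 4b + s3 = 22
  2a + 2b + s4 = 8
  4a + 4b + s5 = 27
  a, b, s1, s2, s3, s4, s5 ≥ 0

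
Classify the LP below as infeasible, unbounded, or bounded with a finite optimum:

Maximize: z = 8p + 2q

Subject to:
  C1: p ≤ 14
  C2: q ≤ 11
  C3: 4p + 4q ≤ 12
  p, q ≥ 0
The point (3, 0) satisfies every constraint, so the LP is feasible; the constraints give p ≤ 14 and q ≤ 11, which with p, q ≥ 0 keep the feasible region inside a bounded box. A feasible, bounded LP attains a finite optimum at a vertex.

Evaluating z = 8p + 2q at each vertex:
  (0, 0): z = 0
  (3, 0): z = 24
  (0, 3): z = 6

The LP has an optimal solution: (3, 0) with z = 24.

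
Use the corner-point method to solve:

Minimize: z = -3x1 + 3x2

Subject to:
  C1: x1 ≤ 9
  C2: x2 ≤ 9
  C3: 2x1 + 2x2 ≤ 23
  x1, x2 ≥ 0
x1 = 9, x2 = 0, z = -27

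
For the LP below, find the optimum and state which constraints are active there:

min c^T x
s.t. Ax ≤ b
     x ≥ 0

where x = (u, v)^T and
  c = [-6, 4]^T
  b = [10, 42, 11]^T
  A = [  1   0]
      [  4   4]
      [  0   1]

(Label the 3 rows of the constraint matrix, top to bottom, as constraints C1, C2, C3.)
Optimal: u = 10, v = 0
Binding: C1, v ≥ 0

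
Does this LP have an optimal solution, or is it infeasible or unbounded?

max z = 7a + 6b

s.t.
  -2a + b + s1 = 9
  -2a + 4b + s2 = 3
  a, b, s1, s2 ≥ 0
Feasible point: (0, 0) satisfies every constraint, so the LP is feasible.
Direction d = (1, 0): for each constraint row a, a·d ≤ 0 —
  (-2)(1) + (1)(0) = -2 ≤ 0
  (-2)(1) + (4)(0) = -2 ≤ 0
and d ≥ 0, so (0, 0) + t·d stays feasible for every t ≥ 0. Along this ray z = 7a + 6b changes by 7 per unit t, so z → +∞.

The LP is unbounded; z can be made arbitrarily large.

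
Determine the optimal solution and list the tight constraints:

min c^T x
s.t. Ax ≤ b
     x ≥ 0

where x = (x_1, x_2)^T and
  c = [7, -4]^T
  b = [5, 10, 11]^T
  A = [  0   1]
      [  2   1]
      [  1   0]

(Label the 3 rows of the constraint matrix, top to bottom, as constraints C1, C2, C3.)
Optimal: x_1 = 0, x_2 = 5
Slack at optimum:
  C1: slack = 0 (binding)
  C2: slack = 5
  C3: slack = 11
  x_1 ≥ 0: x_1 = 0 (binding)
  x_2 ≥ 0: x_2 = 5
Binding constraints: C1, x_1 ≥ 0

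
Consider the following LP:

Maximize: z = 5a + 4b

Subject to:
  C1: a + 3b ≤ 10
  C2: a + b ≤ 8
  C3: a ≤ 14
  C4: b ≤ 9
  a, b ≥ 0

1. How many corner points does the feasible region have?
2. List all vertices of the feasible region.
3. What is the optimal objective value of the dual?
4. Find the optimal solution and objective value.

1. 4
2. (0, 0), (8, 0), (7, 1), (0, 3.333)
3. 40 (by strong duality, equal to the primal optimum)
4. a = 8, b = 0, z = 40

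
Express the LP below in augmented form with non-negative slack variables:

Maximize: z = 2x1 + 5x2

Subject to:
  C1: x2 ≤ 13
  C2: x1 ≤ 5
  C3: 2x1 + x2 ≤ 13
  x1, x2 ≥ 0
max z = 2x1 + 5x2

s.t.
  x2 + s1 = 13
  x1 + s2 = 5
  2x1 + x2 + s3 = 13
  x1, x2, s1, s2, s3 ≥ 0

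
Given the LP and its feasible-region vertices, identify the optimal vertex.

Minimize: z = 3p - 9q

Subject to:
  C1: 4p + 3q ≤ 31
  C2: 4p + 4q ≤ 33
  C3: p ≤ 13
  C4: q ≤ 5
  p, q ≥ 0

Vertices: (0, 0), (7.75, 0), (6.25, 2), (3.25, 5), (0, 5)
Evaluating z = 3p - 9q at each vertex:
  (0, 0): z = 0
  (7.75, 0): z = 23.25
  (6.25, 2): z = 0.75
  (3.25, 5): z = -35.25
  (0, 5): z = -45

The smallest value is z = -45, attained at (0, 5).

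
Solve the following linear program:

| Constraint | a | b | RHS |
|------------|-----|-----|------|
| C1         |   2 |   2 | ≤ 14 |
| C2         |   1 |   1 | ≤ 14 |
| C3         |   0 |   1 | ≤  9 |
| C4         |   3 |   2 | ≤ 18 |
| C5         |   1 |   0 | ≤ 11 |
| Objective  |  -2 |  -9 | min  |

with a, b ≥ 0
Each vertex is the intersection of two constraint boundaries that also satisfies all remaining constraints:
  a = 0 and b = 0 → (0, 0)
  3a + 2b = 18 and b = 0 → (6, 0)
  2a + 2b = 14 and 3a + 2b = 18 → (4, 3)
  2a + 2b = 14 and a = 0 → (0, 7)

Evaluating z = -2a - 9b at each vertex:
  (0, 0): z = 0
  (6, 0): z = -12
  (4, 3): z = -35
  (0, 7): z = -63

The minimum is at (0, 7) with z = -63.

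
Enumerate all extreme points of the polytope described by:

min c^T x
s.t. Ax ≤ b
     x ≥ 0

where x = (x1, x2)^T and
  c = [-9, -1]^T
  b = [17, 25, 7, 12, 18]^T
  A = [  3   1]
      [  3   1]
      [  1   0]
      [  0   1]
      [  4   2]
Each vertex is the intersection of two constraint boundaries that also satisfies all remaining constraints:
  x1 = 0 and x2 = 0 → (0, 0)
  4x1 + 2x2 = 18 and x2 = 0 → (4.5, 0)
  4x1 + 2x2 = 18 and x1 = 0 → (0, 9)

Vertices: (0, 0), (4.5, 0), (0, 9)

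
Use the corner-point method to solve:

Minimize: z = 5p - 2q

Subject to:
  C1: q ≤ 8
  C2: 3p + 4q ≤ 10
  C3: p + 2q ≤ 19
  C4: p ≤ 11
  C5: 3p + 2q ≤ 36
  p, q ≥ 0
Each vertex is the intersection of two constraint boundaries that also satisfies all remaining constraints:
  p = 0 and q = 0 → (0, 0)
  3p + 4q = 10 and q = 0 → (3.333, 0)
  3p + 4q = 10 and p = 0 → (0, 2.5)

Evaluating z = 5p - 2q at each vertex:
  (0, 0): z = 0
  (3.333, 0): z = 16.67
  (0, 2.5): z = -5

The minimum is at (0, 2.5) with z = -5.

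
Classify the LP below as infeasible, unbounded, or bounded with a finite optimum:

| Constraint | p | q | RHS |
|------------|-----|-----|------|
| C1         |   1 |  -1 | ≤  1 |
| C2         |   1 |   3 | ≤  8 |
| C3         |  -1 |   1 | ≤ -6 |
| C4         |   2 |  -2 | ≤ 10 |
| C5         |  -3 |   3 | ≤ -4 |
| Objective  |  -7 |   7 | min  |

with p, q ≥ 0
C1 requires p - q ≤ 1, while C3 (-p + q ≤ -6) is equivalent to p - q ≥ 6. Together they would need 6 ≤ p - q ≤ 1, which is impossible since 6 > 1. No point satisfies all constraints.

Infeasible — the constraint set is empty.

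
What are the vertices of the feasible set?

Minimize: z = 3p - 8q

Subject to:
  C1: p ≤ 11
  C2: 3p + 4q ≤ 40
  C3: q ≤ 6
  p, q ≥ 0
Each vertex is the intersection of two constraint boundaries that also satisfies all remaining constraints:
  p = 0 and q = 0 → (0, 0)
  p = 11 and q = 0 → (11, 0)
  p = 11 and 3p + 4q = 40 → (11, 1.75)
  3p + 4q = 40 and q = 6 → (5.333, 6)
  q = 6 and p = 0 → (0, 6)

Vertices: (0, 0), (11, 0), (11, 1.75), (5.333, 6), (0, 6)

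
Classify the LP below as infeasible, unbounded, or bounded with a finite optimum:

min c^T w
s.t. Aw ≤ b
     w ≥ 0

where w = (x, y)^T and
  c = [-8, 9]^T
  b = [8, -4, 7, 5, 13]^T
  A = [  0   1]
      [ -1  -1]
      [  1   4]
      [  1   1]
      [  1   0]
The point (5, 0) satisfies every constraint, so the LP is feasible; the constraints give x ≤ 13 and y ≤ 8, which with x, y ≥ 0 keep the feasible region inside a bounded box. A feasible, bounded LP attains a finite optimum at a vertex.

Evaluating z = -8x + 9y at each vertex:
  (4, 0): z = -32
  (5, 0): z = -40
  (4.333, 0.6667): z = -28.67
  (3, 1): z = -15

Bounded optimum: z* = -40 at (5, 0).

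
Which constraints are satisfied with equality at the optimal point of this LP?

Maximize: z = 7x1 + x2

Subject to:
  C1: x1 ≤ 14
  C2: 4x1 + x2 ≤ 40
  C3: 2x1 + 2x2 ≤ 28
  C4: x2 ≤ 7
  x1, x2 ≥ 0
Optimal: x1 = 10, x2 = 0
Binding: C2, x2 ≥ 0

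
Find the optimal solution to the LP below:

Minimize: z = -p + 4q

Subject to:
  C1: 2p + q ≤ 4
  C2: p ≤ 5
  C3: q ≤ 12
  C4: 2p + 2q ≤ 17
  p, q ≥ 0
Each vertex is the intersection of two constraint boundaries that also satisfies all remaining constraints:
  p = 0 and q = 0 → (0, 0)
  2p + q = 4 and q = 0 → (2, 0)
  2p + q = 4 and p = 0 → (0, 4)

Evaluating z = -p + 4q at each vertex:
  (0, 0): z = 0
  (2, 0): z = -2
  (0, 4): z = 16

The minimum is at (2, 0) with z = -2.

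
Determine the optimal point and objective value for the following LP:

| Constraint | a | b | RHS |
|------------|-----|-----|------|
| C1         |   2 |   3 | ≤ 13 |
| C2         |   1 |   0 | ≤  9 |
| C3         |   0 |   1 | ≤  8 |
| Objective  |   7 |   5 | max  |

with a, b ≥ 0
Each vertex is the intersection of two constraint boundaries that also satisfies all remaining constraints:
  a = 0 and b = 0 → (0, 0)
  2a + 3b = 13 and b = 0 → (6.5, 0)
  2a + 3b = 13 and a = 0 → (0, 4.333)

Evaluating z = 7a + 5b at each vertex:
  (0, 0): z = 0
  (6.5, 0): z = 45.5
  (0, 4.333): z = 21.67

The maximum is at (6.5, 0) with z = 45.5.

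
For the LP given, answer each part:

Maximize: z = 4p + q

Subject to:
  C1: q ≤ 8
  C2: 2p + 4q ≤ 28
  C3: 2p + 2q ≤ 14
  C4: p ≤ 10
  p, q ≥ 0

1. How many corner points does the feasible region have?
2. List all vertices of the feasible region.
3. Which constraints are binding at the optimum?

1. 3
2. (0, 0), (7, 0), (0, 7)
3. C3, q ≥ 0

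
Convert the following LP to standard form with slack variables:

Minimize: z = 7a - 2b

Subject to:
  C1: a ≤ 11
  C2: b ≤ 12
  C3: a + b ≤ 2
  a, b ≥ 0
min z = 7a - 2b

s.t.
  a + s1 = 11
  b + s2 = 12
  a + b + s3 = 2
  a, b, s1, s2, s3 ≥ 0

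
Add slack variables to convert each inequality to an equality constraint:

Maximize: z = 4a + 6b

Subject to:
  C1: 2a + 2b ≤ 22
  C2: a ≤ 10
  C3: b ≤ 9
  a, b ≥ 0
max z = 4a + 6b

s.t.
  2a + 2b + s1 = 22
  a + s2 = 10
  b + s3 = 9
  a, b, s1, s2, s3 ≥ 0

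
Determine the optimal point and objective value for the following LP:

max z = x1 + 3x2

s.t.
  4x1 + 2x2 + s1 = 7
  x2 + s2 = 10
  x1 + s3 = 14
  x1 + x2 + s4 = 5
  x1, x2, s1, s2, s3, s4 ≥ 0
Each vertex is the intersection of two constraint boundaries that also satisfies all remaining constraints:
  x1 = 0 and x2 = 0 → (0, 0)
  4x1 + 2x2 = 7 and x2 = 0 → (1.75, 0)
  4x1 + 2x2 = 7 and x1 = 0 → (0, 3.5)

Evaluating z = x1 + 3x2 at each vertex:
  (0, 0): z = 0
  (1.75, 0): z = 1.75
  (0, 3.5): z = 10.5

The maximum is at (0, 3.5) with z = 10.5.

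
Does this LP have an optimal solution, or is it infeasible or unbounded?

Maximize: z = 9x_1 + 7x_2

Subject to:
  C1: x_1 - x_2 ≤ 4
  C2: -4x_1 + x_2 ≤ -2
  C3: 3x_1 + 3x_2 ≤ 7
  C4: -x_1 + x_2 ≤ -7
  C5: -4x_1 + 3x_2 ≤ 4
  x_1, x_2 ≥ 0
C1 requires x_1 - x_2 ≤ 4, while C4 (-x_1 + x_2 ≤ -7) is equivalent to x_1 - x_2 ≥ 7. Together they would need 7 ≤ x_1 - x_2 ≤ 4, which is impossible since 7 > 4. No point satisfies all constraints.

Infeasible — the constraint set is empty.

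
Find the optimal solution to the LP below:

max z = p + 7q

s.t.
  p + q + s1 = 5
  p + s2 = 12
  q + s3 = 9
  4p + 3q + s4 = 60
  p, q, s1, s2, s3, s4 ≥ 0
Each vertex is the intersection of two constraint boundaries that also satisfies all remaining constraints:
  p = 0 and q = 0 → (0, 0)
  p + q = 5 and q = 0 → (5, 0)
  p + q = 5 and p = 0 → (0, 5)

Evaluating z = p + 7q at each vertex:
  (0, 0): z = 0
  (5, 0): z = 5
  (0, 5): z = 35

The maximum is at (0, 5) with z = 35.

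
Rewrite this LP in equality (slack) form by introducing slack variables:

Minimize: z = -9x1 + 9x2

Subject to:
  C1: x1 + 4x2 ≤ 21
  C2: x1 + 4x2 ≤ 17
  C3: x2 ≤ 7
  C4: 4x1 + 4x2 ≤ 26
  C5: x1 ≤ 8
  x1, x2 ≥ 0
min z = -9x1 + 9x2

s.t.
  x1 + 4x2 + s1 = 21
  x1 + 4x2 + s2 = 17
  x2 + s3 = 7
  4x1 + 4x2 + s4 = 26
  x1 + s5 = 8
  x1, x2, s1, s2, s3, s4, s5 ≥ 0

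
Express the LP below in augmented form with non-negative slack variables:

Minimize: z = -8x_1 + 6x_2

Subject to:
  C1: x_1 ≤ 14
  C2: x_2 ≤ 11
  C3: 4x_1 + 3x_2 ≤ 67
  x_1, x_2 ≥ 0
min z = -8x_1 + 6x_2

s.t.
  x_1 + s1 = 14
  x_2 + s2 = 11
  4x_1 + 3x_2 + s3 = 67
  x_1, x_2, s1, s2, s3 ≥ 0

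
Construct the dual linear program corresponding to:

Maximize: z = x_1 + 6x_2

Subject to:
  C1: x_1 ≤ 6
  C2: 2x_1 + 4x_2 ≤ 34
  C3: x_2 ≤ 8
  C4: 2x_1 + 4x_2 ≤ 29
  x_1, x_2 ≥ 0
Minimize: z = 6y1 + 34y2 + 8y3 + 29y4

Subject to:
  C1: -y1 - 2y2 - 2y4 ≤ -1
  C2: -4y2 - y3 - 4y4 ≤ -6
  y1, y2, y3, y4 ≥ 0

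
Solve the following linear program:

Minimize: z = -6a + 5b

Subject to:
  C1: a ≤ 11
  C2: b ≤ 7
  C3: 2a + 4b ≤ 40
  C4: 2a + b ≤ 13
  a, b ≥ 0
Each vertex is the intersection of two constraint boundaries that also satisfies all remaining constraints:
  a = 0 and b = 0 → (0, 0)
  2a + b = 13 and b = 0 → (6.5, 0)
  b = 7 and 2a + b = 13 → (3, 7)
  b = 7 and a = 0 → (0, 7)

Evaluating z = -6a + 5b at each vertex:
  (0, 0): z = 0
  (6.5, 0): z = -39
  (3, 7): z = 17
  (0, 7): z = 35

The minimum is at (6.5, 0) with z = -39.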